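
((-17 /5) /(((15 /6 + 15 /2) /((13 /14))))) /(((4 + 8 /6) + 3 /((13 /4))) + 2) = -8619 /225400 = -0.04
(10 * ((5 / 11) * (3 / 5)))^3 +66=114846 / 1331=86.29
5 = 5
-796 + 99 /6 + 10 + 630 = -279 /2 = -139.50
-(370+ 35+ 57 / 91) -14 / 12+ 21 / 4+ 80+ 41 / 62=-10862489 / 33852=-320.88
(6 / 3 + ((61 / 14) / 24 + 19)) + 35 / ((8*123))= 97429 / 4592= 21.22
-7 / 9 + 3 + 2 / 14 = 149 / 63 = 2.37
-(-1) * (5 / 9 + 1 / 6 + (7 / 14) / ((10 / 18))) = 73 / 45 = 1.62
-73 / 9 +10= 17 / 9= 1.89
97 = 97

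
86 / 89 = 0.97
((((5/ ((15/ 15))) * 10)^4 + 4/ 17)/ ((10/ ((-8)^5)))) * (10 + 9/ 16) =-18387200692224/ 85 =-216320008143.81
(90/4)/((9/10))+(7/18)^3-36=-63809/5832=-10.94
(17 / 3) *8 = 136 / 3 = 45.33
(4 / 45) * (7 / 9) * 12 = 112 / 135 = 0.83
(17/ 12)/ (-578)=-1/ 408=-0.00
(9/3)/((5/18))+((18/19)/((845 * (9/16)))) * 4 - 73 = -998493/16055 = -62.19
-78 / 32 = -39 / 16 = -2.44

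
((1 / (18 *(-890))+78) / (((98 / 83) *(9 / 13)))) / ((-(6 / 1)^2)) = -1348274161 / 508667040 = -2.65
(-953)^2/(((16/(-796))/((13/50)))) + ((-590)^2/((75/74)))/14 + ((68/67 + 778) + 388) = -3298566195781/281400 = -11721983.64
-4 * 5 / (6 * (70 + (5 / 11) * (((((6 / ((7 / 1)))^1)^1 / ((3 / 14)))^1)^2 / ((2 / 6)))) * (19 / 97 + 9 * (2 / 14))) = -7469 / 304818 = -0.02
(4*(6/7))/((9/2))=16/21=0.76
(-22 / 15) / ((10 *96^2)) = -11 / 691200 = -0.00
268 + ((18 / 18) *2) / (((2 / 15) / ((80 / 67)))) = 19156 / 67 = 285.91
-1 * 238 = -238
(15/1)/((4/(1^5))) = 15/4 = 3.75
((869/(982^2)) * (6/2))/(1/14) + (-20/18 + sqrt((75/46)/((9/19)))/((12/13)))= 0.94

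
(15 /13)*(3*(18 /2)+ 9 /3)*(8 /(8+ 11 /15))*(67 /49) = 3618000 /83447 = 43.36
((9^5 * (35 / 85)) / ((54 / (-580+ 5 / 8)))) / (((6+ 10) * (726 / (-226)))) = 2672721765 / 526592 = 5075.51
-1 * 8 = -8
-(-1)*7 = 7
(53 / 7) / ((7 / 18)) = 954 / 49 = 19.47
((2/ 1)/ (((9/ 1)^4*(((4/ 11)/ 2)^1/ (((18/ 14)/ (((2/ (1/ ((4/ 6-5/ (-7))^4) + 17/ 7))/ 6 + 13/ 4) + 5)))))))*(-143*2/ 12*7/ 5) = -10527415756/ 1225570309245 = -0.01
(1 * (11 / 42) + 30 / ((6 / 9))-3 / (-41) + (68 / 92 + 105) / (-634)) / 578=33358385 / 426873468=0.08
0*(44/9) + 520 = 520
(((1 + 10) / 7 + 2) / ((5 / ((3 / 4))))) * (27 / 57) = 135 / 532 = 0.25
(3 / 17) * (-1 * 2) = -6 / 17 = -0.35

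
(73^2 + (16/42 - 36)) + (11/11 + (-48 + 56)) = 111350/21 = 5302.38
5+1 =6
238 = 238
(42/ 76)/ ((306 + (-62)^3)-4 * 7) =-7/ 3015300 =-0.00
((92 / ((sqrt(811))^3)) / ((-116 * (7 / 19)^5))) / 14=-56950277 * sqrt(811) / 4488052639882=-0.00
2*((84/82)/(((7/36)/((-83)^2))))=2976048/41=72586.54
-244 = -244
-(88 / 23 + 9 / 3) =-157 / 23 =-6.83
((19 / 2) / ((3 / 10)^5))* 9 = 950000 / 27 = 35185.19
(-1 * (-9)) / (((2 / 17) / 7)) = 1071 / 2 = 535.50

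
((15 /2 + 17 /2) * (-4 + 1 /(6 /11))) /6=-52 /9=-5.78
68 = 68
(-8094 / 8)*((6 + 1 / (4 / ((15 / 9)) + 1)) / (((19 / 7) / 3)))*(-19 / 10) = 9093609 / 680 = 13372.95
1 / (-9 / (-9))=1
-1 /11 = -0.09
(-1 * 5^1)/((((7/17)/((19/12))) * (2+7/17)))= -27455/3444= -7.97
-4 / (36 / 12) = -4 / 3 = -1.33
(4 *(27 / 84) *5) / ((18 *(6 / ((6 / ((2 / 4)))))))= 5 / 7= 0.71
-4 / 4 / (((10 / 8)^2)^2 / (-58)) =14848 / 625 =23.76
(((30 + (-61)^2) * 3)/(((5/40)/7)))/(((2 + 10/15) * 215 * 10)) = 236313/2150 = 109.91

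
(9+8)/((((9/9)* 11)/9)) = 153/11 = 13.91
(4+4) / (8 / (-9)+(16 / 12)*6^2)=9 / 53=0.17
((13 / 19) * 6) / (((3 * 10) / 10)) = 26 / 19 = 1.37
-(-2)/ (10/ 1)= 1/ 5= 0.20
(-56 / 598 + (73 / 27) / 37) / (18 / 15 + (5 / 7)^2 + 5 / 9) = -1505525 / 165812244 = -0.01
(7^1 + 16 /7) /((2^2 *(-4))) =-65 /112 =-0.58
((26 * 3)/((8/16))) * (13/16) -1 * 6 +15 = 543/4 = 135.75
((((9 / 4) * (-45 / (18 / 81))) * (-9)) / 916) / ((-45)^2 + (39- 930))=405 / 102592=0.00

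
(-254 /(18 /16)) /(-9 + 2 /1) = 2032 /63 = 32.25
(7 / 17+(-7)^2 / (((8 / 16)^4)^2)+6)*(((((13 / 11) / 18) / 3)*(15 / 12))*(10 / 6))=23113675 / 40392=572.23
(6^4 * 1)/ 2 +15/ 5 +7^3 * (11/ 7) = 1190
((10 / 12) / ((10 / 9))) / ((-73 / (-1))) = 3 / 292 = 0.01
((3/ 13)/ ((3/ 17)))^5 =3.82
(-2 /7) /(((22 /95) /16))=-1520 /77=-19.74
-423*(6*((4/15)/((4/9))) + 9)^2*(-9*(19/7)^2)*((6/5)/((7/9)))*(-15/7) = -14721566.44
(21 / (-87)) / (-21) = 1 / 87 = 0.01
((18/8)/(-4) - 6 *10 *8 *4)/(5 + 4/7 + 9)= -71701/544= -131.80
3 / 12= 1 / 4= 0.25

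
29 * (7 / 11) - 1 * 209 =-2096 / 11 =-190.55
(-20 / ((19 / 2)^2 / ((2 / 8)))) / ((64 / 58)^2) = -0.05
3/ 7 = 0.43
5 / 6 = 0.83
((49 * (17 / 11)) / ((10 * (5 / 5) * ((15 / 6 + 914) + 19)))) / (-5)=-833 / 514525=-0.00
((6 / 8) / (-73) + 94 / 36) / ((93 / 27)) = 0.76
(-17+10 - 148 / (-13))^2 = 3249 / 169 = 19.22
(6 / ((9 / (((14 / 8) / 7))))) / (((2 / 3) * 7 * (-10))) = -0.00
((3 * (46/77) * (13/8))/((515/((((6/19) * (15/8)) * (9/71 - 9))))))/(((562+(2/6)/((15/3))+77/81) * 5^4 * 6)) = -85293/6061090455200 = -0.00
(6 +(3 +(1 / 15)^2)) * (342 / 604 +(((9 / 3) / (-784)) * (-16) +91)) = 1373529739 / 1664775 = 825.05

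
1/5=0.20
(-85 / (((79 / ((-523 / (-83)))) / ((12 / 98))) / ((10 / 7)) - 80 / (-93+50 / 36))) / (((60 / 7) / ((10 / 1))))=-1.37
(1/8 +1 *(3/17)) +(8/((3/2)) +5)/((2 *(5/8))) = 17479/2040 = 8.57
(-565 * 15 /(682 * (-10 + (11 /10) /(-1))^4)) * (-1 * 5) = 70625000 /17255400327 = 0.00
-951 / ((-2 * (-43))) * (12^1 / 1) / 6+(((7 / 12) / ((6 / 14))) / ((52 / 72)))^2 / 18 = -11468525 / 523224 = -21.92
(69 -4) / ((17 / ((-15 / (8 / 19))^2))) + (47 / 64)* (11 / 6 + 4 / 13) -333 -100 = 375198071 / 84864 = 4421.17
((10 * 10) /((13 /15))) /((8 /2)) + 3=414 /13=31.85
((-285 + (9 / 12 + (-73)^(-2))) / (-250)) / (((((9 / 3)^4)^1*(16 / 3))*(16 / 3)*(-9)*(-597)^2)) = -6059069 / 39383958640896000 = -0.00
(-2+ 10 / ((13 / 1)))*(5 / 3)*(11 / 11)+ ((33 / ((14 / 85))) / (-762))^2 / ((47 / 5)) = -47375237485 / 23178534288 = -2.04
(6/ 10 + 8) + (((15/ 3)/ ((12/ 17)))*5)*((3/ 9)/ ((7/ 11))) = 34211/ 1260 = 27.15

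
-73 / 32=-2.28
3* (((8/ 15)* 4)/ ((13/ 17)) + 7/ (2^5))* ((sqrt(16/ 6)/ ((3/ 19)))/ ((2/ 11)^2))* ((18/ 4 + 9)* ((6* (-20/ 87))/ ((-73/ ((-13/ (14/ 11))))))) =-1424251191* sqrt(6)/ 474208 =-7356.87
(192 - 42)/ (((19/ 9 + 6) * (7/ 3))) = 4050/ 511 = 7.93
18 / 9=2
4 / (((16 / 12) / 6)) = 18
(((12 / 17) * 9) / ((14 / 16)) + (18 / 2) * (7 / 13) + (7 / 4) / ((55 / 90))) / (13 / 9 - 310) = -4585491 / 94512418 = -0.05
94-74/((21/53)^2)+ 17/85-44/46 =-19175747/50715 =-378.11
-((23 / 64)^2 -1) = 0.87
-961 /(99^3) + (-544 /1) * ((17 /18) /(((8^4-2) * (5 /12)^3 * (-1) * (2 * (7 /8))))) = 0.99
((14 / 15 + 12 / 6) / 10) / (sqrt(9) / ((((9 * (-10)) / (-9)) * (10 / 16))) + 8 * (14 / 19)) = 209 / 4542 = 0.05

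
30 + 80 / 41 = 1310 / 41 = 31.95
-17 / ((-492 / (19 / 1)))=323 / 492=0.66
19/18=1.06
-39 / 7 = -5.57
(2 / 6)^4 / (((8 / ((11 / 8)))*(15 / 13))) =143 / 77760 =0.00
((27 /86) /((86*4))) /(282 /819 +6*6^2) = 7371 /1747290208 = 0.00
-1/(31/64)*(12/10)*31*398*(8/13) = -1222656/65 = -18810.09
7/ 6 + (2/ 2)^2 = 13/ 6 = 2.17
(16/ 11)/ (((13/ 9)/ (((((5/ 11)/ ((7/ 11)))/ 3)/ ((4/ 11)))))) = 60/ 91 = 0.66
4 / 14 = 0.29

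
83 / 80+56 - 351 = -23517 / 80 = -293.96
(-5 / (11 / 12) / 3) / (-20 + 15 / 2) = 8 / 55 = 0.15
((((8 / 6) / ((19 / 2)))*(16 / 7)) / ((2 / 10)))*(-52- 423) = -16000 / 21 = -761.90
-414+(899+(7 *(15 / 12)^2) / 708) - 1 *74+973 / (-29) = 124001363 / 328512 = 377.46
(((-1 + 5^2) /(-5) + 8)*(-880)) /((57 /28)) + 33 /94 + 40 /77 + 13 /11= -569855089 /412566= -1381.25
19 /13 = 1.46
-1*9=-9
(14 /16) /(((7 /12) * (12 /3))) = 3 /8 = 0.38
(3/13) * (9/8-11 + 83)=135/8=16.88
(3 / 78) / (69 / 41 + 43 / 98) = 2009 / 110825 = 0.02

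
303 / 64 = 4.73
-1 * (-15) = 15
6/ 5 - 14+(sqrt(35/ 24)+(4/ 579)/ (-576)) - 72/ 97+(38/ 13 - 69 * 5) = -186943922609/ 525685680+sqrt(210)/ 12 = -354.41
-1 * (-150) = 150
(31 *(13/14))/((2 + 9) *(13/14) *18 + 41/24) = 4836/31175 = 0.16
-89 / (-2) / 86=0.52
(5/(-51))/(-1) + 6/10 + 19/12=2327/1020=2.28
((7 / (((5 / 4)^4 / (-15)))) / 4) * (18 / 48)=-504 / 125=-4.03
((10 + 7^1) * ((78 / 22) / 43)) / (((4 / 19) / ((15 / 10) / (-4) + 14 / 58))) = -390507 / 438944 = -0.89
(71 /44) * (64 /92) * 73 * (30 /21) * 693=1865880 /23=81125.22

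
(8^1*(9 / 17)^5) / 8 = 59049 / 1419857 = 0.04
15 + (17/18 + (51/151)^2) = 6590705/410418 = 16.06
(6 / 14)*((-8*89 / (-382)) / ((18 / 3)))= 178 / 1337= 0.13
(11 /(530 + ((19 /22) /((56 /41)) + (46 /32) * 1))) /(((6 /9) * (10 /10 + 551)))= 847 /15076730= 0.00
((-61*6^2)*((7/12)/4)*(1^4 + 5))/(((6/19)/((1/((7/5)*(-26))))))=17385/104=167.16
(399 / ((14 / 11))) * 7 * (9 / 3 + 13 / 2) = 83391 / 4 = 20847.75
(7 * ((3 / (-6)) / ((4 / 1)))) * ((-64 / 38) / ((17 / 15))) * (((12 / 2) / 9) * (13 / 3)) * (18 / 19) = 21840 / 6137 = 3.56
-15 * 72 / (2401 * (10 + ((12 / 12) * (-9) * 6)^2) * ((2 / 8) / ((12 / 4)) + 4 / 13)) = -84240 / 214272443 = -0.00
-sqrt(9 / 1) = -3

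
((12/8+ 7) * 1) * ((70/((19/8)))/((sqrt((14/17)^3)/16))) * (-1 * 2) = -92480 * sqrt(238)/133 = -10727.16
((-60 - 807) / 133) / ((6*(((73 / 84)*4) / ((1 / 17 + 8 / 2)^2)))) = -14283 / 2774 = -5.15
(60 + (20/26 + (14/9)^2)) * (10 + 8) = 1137.40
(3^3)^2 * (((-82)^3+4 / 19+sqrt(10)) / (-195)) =2545665084 / 1235 - 243 * sqrt(10) / 65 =2061255.45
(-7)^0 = 1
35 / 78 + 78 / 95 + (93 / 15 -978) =-970.53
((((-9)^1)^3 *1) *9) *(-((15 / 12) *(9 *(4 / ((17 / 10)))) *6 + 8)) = 18606996 / 17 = 1094529.18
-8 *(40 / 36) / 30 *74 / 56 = -74 / 189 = -0.39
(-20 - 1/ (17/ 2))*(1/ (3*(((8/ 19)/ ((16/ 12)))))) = -361/ 17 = -21.24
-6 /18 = -1 /3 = -0.33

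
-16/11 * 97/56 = -194/77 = -2.52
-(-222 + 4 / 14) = 221.71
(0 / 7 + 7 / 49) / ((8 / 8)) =1 / 7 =0.14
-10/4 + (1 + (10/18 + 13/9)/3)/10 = -7/3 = -2.33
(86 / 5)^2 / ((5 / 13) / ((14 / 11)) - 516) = -1346072 / 2346425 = -0.57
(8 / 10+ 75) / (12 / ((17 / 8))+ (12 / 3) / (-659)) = 13.44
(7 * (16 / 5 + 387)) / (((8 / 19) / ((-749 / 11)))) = -441710.83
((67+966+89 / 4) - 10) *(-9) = -37629 / 4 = -9407.25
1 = 1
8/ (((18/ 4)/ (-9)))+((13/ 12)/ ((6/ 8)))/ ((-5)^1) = -733/ 45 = -16.29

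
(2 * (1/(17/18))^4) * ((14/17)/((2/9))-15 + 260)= 887677056/1419857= 625.19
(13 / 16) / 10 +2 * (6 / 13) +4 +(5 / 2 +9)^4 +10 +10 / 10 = 36412619 / 2080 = 17506.07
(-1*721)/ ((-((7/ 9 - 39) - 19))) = -63/ 5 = -12.60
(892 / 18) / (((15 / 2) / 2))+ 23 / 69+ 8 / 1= 2909 / 135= 21.55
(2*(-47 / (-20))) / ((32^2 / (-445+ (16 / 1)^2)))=-8883 / 10240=-0.87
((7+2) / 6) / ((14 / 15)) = 45 / 28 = 1.61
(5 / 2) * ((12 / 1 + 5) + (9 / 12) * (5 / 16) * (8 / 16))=10955 / 256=42.79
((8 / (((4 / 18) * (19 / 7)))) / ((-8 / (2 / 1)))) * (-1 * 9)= 567 / 19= 29.84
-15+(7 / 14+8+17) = 21 / 2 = 10.50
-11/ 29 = -0.38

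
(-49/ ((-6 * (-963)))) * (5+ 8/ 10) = -0.05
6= 6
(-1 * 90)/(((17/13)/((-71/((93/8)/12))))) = 2658240/527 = 5044.10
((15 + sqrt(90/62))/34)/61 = 3* sqrt(155)/64294 + 15/2074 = 0.01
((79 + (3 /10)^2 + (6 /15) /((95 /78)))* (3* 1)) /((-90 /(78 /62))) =-392327 /117800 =-3.33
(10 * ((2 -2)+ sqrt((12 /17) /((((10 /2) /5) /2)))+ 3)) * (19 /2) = 190 * sqrt(102) /17+ 285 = 397.88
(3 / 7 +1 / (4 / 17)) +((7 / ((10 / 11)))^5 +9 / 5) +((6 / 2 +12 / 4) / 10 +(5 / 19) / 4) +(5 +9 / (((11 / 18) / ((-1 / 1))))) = 3959647341691 / 146300000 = 27065.26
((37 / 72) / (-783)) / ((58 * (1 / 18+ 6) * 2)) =-37 / 39601008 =-0.00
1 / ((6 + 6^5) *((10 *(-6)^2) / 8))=1 / 350190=0.00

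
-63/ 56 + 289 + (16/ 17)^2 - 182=246831/ 2312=106.76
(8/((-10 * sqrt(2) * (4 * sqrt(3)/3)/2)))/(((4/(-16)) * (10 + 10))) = sqrt(6)/25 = 0.10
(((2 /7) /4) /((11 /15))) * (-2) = -15 /77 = -0.19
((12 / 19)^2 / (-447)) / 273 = -16 / 4894799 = -0.00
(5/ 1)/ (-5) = -1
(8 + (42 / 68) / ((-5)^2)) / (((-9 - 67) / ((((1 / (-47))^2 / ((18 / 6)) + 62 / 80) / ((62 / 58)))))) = -2139221047 / 27939432000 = -0.08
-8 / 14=-4 / 7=-0.57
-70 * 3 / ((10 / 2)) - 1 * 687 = -729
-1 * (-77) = 77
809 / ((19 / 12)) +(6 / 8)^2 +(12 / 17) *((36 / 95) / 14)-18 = 89269521 / 180880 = 493.53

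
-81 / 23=-3.52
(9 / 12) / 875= 3 / 3500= 0.00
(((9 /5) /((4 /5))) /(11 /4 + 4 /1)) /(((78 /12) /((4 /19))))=0.01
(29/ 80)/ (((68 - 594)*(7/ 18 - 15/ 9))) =261/ 483920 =0.00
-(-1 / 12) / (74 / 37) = 1 / 24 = 0.04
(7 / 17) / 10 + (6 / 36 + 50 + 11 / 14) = 50.99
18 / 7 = 2.57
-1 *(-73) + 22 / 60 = 2201 / 30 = 73.37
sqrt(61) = 7.81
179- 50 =129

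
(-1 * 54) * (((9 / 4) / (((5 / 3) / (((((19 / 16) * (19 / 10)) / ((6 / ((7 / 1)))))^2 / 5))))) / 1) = -517244049 / 5120000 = -101.02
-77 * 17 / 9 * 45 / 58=-6545 / 58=-112.84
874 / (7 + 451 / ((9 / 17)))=3933 / 3865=1.02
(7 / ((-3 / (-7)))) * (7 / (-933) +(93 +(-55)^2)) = 142545263 / 2799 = 50927.21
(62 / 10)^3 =29791 / 125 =238.33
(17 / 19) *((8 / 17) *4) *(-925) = -29600 / 19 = -1557.89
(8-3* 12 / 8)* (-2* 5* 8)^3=-1792000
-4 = -4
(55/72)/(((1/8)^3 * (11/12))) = 1280/3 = 426.67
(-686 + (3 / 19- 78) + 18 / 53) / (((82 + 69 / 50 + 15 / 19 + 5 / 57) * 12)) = -19221175 / 25454098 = -0.76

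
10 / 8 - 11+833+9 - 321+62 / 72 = 512.11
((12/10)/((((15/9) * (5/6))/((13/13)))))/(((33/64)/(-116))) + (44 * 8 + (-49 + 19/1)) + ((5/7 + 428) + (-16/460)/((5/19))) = 123130611/221375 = 556.21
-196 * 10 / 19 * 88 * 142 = -1289061.05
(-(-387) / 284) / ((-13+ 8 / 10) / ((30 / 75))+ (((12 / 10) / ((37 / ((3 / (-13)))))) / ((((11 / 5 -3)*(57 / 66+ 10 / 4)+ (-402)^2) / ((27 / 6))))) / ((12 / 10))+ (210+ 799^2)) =827243969292 / 387665039739484957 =0.00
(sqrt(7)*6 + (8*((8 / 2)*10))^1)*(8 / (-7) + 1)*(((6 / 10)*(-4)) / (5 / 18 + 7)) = 15.82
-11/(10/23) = -253/10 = -25.30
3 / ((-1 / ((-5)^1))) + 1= 16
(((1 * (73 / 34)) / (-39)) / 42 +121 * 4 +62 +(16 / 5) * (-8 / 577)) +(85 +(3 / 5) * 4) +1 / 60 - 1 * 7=25159979041 / 40167855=626.37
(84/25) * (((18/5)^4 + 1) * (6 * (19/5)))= 1011235176/78125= 12943.81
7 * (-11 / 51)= -77 / 51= -1.51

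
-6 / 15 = -2 / 5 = -0.40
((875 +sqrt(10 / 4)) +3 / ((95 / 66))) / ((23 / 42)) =21 * sqrt(10) / 23 +3499566 / 2185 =1604.52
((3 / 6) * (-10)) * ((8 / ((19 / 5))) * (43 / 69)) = -8600 / 1311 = -6.56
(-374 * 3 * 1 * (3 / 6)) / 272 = -33 / 16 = -2.06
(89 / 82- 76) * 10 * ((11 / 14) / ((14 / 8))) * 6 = -2018.11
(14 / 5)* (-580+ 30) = -1540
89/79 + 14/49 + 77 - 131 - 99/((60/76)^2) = -2922988/13825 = -211.43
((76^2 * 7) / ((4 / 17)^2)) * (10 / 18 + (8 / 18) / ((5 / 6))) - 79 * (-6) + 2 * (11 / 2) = 35806672 / 45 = 795703.82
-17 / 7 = -2.43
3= 3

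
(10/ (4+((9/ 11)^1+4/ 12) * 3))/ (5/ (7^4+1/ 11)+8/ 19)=3.17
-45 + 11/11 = -44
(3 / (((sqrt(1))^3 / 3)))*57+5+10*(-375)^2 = 1406768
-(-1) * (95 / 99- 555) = -54850 / 99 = -554.04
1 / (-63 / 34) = -34 / 63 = -0.54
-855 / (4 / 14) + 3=-5979 / 2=-2989.50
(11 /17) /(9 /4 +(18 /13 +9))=572 /11169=0.05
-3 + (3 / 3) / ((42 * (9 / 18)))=-62 / 21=-2.95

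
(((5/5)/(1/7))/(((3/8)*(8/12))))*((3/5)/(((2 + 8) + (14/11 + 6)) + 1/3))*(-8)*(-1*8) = 25344/415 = 61.07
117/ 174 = 39/ 58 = 0.67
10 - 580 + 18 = -552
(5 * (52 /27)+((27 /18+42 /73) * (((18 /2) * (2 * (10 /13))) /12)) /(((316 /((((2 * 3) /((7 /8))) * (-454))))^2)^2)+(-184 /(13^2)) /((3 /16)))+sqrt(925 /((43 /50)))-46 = 25 * sqrt(3182) /43+701369067001137178058 /31151133507476619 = 22547.84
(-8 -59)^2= 4489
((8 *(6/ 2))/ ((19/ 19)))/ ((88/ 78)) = 234/ 11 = 21.27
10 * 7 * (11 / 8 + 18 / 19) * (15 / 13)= 185325 / 988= 187.58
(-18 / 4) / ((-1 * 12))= 3 / 8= 0.38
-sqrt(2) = -1.41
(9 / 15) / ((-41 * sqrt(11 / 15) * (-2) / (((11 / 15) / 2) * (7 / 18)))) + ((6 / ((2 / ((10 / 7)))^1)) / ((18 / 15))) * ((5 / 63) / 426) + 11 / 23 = 7 * sqrt(165) / 73800 + 2069401 / 4320918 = 0.48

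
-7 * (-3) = 21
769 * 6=4614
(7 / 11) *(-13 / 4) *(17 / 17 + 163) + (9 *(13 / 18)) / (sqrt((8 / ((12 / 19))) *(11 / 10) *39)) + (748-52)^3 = sqrt(13585) / 418 + 3708685165 / 11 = 337153197.10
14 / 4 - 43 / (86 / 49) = -21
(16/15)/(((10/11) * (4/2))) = 44/75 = 0.59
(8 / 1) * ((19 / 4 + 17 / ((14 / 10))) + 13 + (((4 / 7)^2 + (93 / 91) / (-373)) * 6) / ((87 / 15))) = 241.82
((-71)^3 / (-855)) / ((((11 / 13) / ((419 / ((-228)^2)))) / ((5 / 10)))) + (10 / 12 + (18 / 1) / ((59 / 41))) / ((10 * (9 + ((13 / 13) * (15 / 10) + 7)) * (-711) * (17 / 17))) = 1.99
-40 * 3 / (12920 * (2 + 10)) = -0.00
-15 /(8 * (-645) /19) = 19 /344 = 0.06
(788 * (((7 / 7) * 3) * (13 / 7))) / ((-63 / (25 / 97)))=-256100 / 14259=-17.96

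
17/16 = 1.06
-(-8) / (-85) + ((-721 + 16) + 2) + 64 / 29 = -1727687 / 2465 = -700.89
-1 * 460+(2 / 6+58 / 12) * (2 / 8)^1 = -11009 / 24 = -458.71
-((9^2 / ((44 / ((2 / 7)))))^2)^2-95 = -53475669041 / 562448656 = -95.08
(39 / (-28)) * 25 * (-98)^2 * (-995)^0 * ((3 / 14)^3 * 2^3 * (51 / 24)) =-447525 / 8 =-55940.62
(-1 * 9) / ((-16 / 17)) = 153 / 16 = 9.56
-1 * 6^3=-216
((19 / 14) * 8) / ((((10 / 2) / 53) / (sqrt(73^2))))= 294044 / 35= 8401.26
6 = 6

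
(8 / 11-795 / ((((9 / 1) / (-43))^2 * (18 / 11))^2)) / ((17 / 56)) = -16881994164154 / 33126489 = -509622.20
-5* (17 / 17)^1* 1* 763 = -3815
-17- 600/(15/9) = -377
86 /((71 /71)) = 86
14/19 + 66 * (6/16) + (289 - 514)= -15163/76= -199.51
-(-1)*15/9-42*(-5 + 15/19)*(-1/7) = -1345/57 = -23.60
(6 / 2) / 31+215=6668 / 31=215.10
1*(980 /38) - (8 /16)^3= 3901 /152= 25.66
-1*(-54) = 54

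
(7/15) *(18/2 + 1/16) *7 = 1421/48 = 29.60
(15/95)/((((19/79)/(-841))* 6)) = -66439/722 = -92.02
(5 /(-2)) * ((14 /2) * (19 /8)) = -665 /16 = -41.56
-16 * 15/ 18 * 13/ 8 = -65/ 3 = -21.67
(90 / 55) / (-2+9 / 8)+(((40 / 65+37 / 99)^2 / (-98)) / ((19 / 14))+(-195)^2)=440862249908 / 11594583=38023.12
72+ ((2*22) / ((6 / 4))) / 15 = 3328 / 45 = 73.96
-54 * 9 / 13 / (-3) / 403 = 162 / 5239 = 0.03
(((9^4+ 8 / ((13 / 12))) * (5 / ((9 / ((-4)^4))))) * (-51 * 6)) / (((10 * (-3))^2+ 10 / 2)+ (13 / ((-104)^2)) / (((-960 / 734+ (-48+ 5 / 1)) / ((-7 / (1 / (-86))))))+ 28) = -276242186158080 / 901605563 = -306389.18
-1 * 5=-5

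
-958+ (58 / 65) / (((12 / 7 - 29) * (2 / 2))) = -958.03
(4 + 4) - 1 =7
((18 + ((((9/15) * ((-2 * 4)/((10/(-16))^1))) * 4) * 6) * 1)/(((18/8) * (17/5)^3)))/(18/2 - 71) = -0.04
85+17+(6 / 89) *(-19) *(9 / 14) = 63033 / 623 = 101.18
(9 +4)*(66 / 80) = 429 / 40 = 10.72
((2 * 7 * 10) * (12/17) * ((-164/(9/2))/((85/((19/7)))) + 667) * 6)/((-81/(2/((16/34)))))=-28524424/1377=-20714.90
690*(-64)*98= -4327680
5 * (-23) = -115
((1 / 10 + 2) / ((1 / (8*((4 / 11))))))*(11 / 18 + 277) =279832 / 165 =1695.95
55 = 55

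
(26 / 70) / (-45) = -13 / 1575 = -0.01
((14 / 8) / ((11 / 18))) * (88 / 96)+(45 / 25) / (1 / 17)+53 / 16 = 2923 / 80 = 36.54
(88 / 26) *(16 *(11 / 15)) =7744 / 195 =39.71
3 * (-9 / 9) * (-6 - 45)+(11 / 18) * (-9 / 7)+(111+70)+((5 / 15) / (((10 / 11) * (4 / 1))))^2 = 33588847 / 100800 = 333.22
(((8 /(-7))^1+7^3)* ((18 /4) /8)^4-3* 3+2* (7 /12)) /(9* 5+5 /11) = 399528217 /688128000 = 0.58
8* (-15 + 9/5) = -528/5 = -105.60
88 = 88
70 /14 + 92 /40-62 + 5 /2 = -261 /5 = -52.20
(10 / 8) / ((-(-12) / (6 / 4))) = 5 / 32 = 0.16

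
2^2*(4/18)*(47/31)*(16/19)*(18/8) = 1504/589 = 2.55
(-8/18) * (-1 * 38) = 152/9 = 16.89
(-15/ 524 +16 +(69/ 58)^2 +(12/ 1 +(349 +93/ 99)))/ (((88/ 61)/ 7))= 588873176003/ 319936584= 1840.59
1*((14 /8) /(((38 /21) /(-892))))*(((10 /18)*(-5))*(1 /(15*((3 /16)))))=437080 /513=852.01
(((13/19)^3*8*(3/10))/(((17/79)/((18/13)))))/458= 1441908/133510435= 0.01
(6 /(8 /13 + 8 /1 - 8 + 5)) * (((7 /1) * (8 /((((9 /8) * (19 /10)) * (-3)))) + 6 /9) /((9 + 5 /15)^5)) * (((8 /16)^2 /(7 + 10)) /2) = -0.00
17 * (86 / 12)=731 / 6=121.83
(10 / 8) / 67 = 5 / 268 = 0.02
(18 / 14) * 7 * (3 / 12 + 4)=153 / 4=38.25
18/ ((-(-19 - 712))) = 18/ 731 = 0.02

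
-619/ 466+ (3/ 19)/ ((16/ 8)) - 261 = -1160978/ 4427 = -262.25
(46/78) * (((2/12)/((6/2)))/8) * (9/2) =23/1248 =0.02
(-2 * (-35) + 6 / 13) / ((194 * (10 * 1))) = 229 / 6305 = 0.04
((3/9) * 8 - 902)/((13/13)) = -2698/3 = -899.33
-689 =-689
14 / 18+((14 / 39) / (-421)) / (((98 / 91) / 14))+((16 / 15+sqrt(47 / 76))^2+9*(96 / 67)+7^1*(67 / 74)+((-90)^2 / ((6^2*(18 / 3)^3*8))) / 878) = 16*sqrt(893) / 285+5454516687372067 / 250708599907200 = 23.43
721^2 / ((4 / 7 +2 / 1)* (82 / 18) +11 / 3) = 10916661 / 323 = 33797.71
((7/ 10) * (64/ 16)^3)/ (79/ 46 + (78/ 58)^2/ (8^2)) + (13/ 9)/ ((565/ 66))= 94623177938/ 3662947545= 25.83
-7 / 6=-1.17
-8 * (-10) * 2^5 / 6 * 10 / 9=12800 / 27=474.07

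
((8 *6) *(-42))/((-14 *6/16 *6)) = 64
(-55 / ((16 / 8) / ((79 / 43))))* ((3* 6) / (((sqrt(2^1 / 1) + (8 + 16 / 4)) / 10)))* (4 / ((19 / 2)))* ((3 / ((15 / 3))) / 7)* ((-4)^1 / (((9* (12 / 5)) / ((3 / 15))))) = 417120 / 406049 - 34760* sqrt(2) / 406049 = 0.91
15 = 15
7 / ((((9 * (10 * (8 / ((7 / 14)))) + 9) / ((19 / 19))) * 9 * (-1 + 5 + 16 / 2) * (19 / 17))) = 0.00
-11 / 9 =-1.22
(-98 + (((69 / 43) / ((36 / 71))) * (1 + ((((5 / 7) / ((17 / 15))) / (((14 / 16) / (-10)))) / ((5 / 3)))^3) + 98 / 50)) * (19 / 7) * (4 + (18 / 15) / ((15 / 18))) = -98695090519366946 / 19189066614375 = -5143.30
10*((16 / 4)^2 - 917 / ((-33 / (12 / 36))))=25010 / 99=252.63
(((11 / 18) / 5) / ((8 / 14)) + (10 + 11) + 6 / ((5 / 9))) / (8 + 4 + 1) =2305 / 936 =2.46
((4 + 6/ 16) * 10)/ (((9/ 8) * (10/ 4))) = 140/ 9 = 15.56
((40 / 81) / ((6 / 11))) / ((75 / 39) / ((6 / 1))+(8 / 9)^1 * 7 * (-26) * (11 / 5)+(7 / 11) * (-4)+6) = -314600 / 122363757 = -0.00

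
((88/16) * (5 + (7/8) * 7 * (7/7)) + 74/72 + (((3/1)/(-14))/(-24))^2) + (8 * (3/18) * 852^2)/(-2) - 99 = -54638591495/112896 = -483972.78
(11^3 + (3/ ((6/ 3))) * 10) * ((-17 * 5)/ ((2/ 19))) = -1086895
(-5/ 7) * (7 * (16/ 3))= -26.67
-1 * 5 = -5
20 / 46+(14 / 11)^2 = 5718 / 2783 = 2.05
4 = 4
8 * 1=8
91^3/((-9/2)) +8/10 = -7535674/45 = -167459.42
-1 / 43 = -0.02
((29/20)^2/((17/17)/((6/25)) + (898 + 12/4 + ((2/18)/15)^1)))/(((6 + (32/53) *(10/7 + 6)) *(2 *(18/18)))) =8424297/76056346400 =0.00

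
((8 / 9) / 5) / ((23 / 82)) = 0.63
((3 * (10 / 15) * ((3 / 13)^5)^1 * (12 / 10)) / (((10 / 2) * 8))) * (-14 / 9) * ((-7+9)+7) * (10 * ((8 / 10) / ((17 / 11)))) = -449064 / 157799525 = -0.00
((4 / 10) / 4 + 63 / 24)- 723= -28811 / 40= -720.28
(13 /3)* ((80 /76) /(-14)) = -130 /399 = -0.33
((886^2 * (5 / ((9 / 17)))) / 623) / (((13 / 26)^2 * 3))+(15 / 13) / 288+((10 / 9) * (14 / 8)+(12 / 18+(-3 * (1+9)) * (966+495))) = -195653869261 / 6997536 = -27960.39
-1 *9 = -9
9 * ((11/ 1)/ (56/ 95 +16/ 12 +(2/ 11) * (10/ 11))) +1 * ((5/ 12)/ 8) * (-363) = 8210455/ 288032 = 28.51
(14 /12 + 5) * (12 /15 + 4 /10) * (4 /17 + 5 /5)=777 /85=9.14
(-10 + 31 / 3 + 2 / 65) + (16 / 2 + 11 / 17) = 29872 / 3315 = 9.01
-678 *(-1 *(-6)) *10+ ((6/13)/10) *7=-2644179/65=-40679.68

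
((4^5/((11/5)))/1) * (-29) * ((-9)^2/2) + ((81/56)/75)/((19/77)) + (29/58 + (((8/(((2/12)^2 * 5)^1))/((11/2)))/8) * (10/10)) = -22850993113/41800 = -546674.48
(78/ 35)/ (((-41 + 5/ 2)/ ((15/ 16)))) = -117/ 2156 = -0.05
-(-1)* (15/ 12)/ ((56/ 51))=255/ 224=1.14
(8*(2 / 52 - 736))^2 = 5858371600 / 169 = 34664920.71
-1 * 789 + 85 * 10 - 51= 10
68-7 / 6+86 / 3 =191 / 2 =95.50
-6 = -6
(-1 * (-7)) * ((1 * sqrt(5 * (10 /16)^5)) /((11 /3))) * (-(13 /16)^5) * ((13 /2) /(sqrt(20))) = -2534074725 * sqrt(10) /11811160064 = -0.68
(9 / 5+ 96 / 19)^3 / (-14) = -39413493 / 1714750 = -22.98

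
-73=-73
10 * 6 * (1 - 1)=0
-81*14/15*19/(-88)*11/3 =1197/20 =59.85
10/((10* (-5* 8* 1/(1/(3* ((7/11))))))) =-11/840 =-0.01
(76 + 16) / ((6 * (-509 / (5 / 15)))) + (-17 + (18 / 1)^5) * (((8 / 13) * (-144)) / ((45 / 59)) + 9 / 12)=-259793522372663 / 1191060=-218119592.94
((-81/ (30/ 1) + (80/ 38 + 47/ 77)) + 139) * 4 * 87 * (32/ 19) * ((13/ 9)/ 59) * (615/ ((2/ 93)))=93554819081568/ 1640023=57044821.37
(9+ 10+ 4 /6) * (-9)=-177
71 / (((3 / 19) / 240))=107920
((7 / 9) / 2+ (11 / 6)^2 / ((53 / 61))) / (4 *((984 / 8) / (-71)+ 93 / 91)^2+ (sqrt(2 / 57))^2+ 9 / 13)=6442724137577 / 4155826796868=1.55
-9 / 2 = -4.50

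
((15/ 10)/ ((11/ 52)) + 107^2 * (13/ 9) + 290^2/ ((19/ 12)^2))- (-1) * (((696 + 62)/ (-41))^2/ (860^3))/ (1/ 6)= 239264469421337740097/ 4776562631313000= 50091.35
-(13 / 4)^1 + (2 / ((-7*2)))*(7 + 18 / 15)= -619 / 140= -4.42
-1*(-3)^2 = -9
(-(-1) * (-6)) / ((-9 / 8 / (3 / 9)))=16 / 9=1.78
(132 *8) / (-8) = -132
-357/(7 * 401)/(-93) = 17/12431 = 0.00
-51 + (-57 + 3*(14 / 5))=-498 / 5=-99.60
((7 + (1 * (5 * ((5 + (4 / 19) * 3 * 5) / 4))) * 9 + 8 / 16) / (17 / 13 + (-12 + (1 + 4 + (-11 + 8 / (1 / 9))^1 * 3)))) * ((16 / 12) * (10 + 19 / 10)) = 778141 / 87590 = 8.88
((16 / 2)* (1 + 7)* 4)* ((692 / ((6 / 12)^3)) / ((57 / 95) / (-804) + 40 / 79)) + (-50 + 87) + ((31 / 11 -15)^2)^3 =575635655933264893 / 94815716281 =6071099.59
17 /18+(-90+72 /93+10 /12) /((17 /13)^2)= -4091642 /80631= -50.75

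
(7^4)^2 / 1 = 5764801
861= 861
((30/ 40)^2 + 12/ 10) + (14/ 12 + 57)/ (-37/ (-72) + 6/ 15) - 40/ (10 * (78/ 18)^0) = 1616309/ 26320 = 61.41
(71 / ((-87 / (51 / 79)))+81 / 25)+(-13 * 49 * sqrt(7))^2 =162683091721 / 57275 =2840385.71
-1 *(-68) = 68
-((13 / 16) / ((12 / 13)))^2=-28561 / 36864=-0.77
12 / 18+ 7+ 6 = 41 / 3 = 13.67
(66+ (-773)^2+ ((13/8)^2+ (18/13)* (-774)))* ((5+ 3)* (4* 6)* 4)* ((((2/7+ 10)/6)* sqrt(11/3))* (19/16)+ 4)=28289646573* sqrt(33)/91+ 23822860272/13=3618369987.81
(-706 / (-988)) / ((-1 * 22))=-353 / 10868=-0.03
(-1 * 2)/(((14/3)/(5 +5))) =-30/7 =-4.29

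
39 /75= 13 /25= 0.52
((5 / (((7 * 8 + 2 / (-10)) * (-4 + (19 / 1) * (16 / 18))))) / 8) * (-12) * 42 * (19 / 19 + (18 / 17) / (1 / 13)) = -395325 / 61132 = -6.47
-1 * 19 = -19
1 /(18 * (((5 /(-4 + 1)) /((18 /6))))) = -1 /10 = -0.10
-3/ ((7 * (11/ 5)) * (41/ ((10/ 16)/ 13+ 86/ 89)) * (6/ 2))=-1145/ 712712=-0.00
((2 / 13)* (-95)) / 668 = -95 / 4342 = -0.02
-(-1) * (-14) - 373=-387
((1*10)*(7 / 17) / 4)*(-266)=-4655 / 17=-273.82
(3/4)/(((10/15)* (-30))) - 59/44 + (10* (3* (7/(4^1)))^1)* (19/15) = 57307/880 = 65.12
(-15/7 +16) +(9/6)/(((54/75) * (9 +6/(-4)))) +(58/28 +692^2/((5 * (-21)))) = -1431487/315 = -4544.40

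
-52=-52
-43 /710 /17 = -0.00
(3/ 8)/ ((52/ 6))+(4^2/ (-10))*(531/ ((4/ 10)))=-441783/ 208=-2123.96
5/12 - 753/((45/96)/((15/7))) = -289117/84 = -3441.87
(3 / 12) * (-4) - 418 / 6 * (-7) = 1460 / 3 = 486.67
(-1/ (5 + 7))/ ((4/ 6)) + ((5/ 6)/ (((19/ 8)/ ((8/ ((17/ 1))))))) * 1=311/ 7752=0.04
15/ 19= 0.79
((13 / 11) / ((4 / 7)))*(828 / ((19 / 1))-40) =1547 / 209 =7.40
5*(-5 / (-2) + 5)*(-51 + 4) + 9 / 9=-3523 / 2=-1761.50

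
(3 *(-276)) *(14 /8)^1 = -1449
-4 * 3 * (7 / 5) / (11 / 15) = -252 / 11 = -22.91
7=7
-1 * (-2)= 2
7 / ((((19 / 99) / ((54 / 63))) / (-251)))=-149094 / 19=-7847.05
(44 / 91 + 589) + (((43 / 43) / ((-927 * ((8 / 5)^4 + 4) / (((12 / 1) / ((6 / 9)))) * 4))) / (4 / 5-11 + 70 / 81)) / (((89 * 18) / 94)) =24527744375411337 / 41608872121544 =589.48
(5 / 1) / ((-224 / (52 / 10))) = -0.12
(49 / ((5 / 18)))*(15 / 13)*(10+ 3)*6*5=79380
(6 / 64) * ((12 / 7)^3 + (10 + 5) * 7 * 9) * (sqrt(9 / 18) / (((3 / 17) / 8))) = 5539671 * sqrt(2) / 2744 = 2855.06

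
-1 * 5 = -5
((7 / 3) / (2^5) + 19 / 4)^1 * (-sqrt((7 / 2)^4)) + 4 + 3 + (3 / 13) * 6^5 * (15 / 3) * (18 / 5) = 160983149 / 4992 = 32248.23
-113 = -113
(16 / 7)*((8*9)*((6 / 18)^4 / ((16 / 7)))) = 0.89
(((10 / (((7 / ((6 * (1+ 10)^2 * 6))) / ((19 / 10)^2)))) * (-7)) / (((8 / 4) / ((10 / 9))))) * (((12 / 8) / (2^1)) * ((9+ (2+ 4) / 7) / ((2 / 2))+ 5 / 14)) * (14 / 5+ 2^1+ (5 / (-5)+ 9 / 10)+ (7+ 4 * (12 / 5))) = -3991438737 / 280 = -14255138.35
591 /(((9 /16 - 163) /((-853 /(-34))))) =-91.28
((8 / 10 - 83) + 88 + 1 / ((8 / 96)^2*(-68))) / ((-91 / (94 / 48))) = -14711 / 185640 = -0.08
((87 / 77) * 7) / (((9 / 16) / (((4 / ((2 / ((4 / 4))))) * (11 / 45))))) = 928 / 135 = 6.87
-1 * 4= -4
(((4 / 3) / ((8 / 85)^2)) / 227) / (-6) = -0.11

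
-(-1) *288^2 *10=829440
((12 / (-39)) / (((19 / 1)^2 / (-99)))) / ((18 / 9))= 198 / 4693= 0.04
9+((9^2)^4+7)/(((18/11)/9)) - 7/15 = 3551355188/15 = 236757012.53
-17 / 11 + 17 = 170 / 11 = 15.45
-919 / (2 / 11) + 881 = -8347 / 2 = -4173.50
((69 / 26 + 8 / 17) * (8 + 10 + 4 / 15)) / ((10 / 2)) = 189197 / 16575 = 11.41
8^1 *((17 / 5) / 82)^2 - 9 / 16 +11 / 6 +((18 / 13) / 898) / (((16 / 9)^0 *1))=15143391953 / 11774396400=1.29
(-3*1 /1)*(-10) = 30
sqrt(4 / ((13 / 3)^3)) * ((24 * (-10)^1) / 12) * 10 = -1200 * sqrt(39) / 169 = -44.34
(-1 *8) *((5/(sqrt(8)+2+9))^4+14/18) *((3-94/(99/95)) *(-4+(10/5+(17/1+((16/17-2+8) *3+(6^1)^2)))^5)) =34317160588999014175335692032/22918889747890323-17613007465266427861320000 *sqrt(2)/231503936847377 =1389736330609.41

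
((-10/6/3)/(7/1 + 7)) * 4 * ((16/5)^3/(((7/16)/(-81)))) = 1179648/1225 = 962.98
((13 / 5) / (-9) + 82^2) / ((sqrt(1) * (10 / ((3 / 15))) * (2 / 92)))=6959041 / 1125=6185.81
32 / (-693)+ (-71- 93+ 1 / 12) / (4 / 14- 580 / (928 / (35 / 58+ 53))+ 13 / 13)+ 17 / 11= 477674045 / 72514827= 6.59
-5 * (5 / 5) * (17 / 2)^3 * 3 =-73695 / 8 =-9211.88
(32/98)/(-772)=-0.00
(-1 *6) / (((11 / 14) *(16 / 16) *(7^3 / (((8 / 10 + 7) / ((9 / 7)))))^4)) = -114244 / 152870169375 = -0.00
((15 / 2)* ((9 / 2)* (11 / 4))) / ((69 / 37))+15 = 23835 / 368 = 64.77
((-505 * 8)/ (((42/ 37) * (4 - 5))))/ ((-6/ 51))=-635290/ 21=-30251.90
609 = 609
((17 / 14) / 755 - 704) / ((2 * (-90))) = 826807 / 211400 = 3.91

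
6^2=36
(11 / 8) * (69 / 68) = 759 / 544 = 1.40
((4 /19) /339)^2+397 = 16470132973 /41486481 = 397.00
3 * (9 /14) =27 /14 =1.93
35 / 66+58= 3863 / 66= 58.53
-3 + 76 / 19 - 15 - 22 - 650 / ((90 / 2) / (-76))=9556 / 9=1061.78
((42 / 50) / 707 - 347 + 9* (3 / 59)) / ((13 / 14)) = -373.20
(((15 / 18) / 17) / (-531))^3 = -125 / 158885431779528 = -0.00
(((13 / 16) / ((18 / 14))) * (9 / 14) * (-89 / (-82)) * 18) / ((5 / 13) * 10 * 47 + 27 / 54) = 45123 / 1030576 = 0.04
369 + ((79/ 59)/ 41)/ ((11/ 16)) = 9819985/ 26609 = 369.05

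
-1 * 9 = -9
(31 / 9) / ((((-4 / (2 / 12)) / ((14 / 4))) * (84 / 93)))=-961 / 1728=-0.56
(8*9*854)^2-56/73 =275996512456/73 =3780774143.23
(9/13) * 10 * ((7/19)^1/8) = 315/988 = 0.32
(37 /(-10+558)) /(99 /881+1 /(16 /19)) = 130388 /2510251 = 0.05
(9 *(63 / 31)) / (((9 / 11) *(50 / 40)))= 17.88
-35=-35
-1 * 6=-6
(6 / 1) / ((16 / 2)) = 3 / 4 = 0.75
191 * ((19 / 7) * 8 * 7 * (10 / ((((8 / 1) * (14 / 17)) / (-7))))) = -308465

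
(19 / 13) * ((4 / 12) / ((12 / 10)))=95 / 234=0.41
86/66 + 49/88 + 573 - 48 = 139091/264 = 526.86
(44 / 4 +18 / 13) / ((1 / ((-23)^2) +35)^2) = 45054401 / 4456949328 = 0.01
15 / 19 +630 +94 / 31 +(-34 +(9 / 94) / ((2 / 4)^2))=16615467 / 27683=600.20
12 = 12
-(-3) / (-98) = -3 / 98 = -0.03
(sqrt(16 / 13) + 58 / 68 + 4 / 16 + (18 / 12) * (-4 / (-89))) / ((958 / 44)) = 88 * sqrt(13) / 6227 + 77913 / 1449454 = 0.10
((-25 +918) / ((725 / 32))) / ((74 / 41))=585808 / 26825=21.84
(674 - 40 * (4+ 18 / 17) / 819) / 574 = 4690331 / 3995901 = 1.17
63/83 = 0.76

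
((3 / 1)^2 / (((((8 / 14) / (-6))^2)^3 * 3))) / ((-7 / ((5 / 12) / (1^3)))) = -61261515 / 256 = -239302.79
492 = 492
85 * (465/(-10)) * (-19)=150195/2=75097.50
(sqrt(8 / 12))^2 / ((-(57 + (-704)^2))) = -2 / 1487019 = -0.00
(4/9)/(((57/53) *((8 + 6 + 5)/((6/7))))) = 424/22743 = 0.02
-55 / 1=-55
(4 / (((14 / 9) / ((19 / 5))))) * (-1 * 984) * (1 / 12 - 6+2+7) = -1037628 / 35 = -29646.51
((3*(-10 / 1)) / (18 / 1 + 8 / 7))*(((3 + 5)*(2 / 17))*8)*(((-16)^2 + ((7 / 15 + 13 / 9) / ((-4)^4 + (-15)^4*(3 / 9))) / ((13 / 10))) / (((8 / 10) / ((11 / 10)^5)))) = -578455764782588 / 95122018875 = -6081.20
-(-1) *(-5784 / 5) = -5784 / 5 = -1156.80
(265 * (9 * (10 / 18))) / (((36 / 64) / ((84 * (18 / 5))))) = 712320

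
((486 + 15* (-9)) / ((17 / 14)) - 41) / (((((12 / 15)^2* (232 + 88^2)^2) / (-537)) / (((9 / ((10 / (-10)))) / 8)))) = 509519025 / 138429669376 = 0.00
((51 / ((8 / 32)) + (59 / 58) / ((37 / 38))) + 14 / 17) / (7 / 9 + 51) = 33797187 / 8500306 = 3.98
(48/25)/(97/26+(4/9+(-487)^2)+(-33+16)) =11232/1387363625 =0.00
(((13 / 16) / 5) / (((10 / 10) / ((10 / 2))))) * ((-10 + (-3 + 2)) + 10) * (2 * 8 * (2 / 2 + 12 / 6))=-39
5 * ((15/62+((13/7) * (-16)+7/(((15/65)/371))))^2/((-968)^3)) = -1067830512189005/1537616534243328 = -0.69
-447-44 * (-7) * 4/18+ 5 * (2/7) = -23759/63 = -377.13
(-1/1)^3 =-1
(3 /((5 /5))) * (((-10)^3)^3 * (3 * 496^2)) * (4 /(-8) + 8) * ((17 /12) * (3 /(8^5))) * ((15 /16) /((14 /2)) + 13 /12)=-587270478515625 /224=-2621743207659.04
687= 687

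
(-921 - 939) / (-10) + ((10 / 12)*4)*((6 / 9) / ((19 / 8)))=31966 / 171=186.94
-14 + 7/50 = -693/50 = -13.86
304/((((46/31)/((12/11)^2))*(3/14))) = 3166464/2783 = 1137.79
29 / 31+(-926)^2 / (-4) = -6645410 / 31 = -214368.06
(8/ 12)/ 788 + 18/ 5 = 21281/ 5910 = 3.60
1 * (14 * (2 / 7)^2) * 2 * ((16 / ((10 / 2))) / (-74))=-128 / 1295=-0.10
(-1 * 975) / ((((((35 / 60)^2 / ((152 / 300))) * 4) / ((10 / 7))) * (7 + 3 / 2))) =-355680 / 5831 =-61.00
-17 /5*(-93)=1581 /5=316.20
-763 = -763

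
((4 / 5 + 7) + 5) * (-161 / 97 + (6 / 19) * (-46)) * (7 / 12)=-3341072 / 27645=-120.86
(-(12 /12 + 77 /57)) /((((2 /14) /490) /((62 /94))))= -14248220 /2679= -5318.48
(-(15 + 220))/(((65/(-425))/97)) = 1937575/13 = 149044.23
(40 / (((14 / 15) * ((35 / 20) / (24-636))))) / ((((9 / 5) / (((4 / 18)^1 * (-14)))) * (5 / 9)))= 326400 / 7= 46628.57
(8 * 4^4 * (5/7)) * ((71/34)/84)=90880/2499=36.37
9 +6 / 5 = 51 / 5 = 10.20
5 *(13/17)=65/17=3.82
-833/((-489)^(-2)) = -199187793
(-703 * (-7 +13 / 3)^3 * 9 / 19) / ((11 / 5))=94720 / 33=2870.30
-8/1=-8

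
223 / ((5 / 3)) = 669 / 5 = 133.80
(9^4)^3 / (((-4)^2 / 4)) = 282429536481 / 4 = 70607384120.25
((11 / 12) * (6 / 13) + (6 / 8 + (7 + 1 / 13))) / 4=2.06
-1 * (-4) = 4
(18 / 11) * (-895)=-16110 / 11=-1464.55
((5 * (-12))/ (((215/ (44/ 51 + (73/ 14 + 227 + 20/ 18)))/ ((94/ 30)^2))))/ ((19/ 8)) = -17729646064/ 65625525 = -270.16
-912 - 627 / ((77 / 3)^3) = -37852275 / 41503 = -912.04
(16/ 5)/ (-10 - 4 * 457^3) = -8/ 954439955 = -0.00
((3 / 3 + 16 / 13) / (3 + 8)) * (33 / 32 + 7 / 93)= 95497 / 425568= 0.22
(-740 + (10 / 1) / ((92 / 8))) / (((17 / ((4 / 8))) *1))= -500 / 23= -21.74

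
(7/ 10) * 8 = 28/ 5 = 5.60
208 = 208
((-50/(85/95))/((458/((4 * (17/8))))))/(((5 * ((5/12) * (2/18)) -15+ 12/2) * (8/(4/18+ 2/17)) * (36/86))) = 265525/22120026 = 0.01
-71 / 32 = -2.22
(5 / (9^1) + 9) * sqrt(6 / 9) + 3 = 3 + 86 * sqrt(6) / 27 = 10.80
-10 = -10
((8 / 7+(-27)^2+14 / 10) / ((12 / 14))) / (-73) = -12802 / 1095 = -11.69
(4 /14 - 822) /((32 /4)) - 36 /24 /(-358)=-514783 /5012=-102.71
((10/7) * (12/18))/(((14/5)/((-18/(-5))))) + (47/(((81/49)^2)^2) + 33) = 40.52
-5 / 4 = -1.25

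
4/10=2/5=0.40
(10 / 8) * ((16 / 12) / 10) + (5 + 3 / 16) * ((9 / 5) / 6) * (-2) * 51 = -38057 / 240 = -158.57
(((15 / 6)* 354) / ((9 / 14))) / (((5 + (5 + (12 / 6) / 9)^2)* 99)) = 6195 / 14377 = 0.43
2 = 2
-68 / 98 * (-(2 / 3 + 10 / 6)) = 34 / 21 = 1.62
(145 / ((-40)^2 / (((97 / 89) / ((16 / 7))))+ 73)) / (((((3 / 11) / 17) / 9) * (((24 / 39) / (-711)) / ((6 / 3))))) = -54824.77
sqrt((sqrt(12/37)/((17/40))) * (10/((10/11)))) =4 * 3^(1/4) * 37^(3/4) * sqrt(935)/629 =3.84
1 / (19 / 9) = 9 / 19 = 0.47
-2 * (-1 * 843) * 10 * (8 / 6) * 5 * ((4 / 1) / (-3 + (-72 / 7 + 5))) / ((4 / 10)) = -3934000 / 29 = -135655.17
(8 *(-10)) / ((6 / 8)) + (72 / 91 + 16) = -24536 / 273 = -89.88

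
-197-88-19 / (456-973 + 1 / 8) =-1178323 / 4135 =-284.96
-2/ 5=-0.40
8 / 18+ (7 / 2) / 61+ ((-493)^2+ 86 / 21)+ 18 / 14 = 1868119829 / 7686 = 243054.88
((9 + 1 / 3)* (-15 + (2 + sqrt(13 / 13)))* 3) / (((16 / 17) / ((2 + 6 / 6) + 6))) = -3213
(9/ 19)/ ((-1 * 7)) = -9/ 133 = -0.07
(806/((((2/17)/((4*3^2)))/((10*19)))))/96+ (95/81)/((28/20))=1107089245/2268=488134.59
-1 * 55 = -55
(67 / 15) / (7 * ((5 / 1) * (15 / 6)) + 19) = 134 / 3195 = 0.04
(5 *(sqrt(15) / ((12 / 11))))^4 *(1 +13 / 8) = 1601359375 / 6144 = 260637.92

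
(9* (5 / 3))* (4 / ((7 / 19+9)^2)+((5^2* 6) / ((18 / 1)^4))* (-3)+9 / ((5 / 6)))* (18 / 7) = 2504081323 / 5988276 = 418.16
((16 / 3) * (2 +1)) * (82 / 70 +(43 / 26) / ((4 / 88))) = 273408 / 455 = 600.90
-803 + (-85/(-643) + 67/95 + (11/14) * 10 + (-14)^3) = -1512961698/427595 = -3538.31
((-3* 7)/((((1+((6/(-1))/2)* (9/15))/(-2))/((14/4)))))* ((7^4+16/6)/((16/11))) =-19433645/64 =-303650.70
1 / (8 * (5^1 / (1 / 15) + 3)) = 0.00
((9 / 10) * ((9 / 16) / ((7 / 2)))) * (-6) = -243 / 280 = -0.87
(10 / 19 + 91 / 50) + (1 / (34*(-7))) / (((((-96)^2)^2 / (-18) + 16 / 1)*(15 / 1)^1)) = 3754821007823 / 1600305050400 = 2.35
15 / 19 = 0.79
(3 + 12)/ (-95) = -3/ 19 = -0.16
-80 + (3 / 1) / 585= -15599 / 195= -79.99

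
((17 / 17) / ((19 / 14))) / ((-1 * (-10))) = 7 / 95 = 0.07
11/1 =11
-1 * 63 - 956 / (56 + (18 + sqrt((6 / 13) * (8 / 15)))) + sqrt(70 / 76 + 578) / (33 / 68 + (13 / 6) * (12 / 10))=-6755393 / 88981 + 956 * sqrt(65) / 88981 + 170 * sqrt(835962) / 19931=-68.03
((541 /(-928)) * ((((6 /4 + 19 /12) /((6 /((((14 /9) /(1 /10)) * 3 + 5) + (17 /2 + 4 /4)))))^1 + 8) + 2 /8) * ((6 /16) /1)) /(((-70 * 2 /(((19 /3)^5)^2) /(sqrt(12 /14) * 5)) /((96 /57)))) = 427531834976677111 * sqrt(42) /55235851776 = 50161677.13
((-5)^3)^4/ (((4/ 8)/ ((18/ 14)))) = 4394531250/ 7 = 627790178.57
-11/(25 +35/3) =-3/10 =-0.30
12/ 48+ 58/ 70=151/ 140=1.08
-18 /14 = -9 /7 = -1.29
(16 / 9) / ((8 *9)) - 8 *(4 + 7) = -7126 / 81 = -87.98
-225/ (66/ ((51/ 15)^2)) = -867/ 22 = -39.41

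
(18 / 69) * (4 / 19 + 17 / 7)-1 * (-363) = 363.69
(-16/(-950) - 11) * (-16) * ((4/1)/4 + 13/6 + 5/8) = 666.31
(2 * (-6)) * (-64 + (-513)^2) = -3157260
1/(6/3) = 0.50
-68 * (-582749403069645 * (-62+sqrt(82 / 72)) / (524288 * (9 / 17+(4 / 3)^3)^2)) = -64702017622737067835115 / 116101021696+695720619599323310055 * sqrt(41) / 464404086784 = -547698205436.79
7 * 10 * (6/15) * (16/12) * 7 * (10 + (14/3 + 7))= 50960/9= 5662.22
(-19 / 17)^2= 361 / 289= 1.25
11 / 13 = 0.85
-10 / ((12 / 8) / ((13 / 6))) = -130 / 9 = -14.44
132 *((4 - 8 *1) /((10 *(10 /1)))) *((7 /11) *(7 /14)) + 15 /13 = -171 /325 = -0.53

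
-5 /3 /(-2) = 5 /6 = 0.83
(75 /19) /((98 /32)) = 1200 /931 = 1.29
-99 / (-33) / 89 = 3 / 89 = 0.03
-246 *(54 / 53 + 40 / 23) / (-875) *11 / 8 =2274393 / 2133250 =1.07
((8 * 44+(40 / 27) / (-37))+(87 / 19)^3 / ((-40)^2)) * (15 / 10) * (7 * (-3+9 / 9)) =-27015412757879 / 3654475200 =-7392.42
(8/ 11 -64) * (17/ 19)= -11832/ 209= -56.61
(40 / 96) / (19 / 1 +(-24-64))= -5 / 828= -0.01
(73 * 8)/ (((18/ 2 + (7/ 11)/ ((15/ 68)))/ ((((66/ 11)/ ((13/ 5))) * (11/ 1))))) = 31798800/ 25493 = 1247.35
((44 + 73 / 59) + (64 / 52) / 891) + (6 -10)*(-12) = 93.24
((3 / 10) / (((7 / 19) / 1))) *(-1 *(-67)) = 3819 / 70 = 54.56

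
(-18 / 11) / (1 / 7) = -126 / 11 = -11.45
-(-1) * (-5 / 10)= -1 / 2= -0.50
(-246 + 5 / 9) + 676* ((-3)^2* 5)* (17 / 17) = 271571 / 9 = 30174.56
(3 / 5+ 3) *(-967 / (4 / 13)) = -113139 / 10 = -11313.90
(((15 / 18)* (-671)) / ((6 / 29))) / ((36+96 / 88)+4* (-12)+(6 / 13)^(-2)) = 434.88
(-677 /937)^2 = 0.52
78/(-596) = -39/298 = -0.13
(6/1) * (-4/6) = -4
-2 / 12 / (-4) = 0.04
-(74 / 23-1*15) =11.78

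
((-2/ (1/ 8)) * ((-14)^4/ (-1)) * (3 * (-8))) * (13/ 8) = -23971584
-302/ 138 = -151/ 69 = -2.19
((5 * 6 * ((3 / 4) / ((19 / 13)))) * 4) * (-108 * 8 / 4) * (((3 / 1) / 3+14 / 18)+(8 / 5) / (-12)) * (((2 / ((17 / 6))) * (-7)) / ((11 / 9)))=314181504 / 3553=88427.10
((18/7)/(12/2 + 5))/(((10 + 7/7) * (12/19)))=57/1694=0.03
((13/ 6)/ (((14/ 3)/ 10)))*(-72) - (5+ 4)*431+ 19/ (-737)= -4213.31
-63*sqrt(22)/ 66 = -21*sqrt(22)/ 22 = -4.48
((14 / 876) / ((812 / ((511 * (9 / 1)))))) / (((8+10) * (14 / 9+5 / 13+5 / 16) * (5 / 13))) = 3549 / 611465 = 0.01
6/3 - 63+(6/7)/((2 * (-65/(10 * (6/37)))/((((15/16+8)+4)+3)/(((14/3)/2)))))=-5757721/94276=-61.07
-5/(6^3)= -5/216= -0.02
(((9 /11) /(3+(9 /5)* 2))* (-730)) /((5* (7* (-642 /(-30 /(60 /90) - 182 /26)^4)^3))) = 35667526841870330101760 /9338502789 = 3819405278101.30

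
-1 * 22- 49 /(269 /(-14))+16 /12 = -14620 /807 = -18.12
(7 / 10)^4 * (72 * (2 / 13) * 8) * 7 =148.94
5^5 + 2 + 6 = 3133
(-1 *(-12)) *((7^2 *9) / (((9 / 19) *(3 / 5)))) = 18620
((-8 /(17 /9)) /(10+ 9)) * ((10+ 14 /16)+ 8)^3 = -30986559 /20672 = -1498.96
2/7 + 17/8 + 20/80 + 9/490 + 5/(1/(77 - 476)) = -3904949/1960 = -1992.32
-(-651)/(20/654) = 212877/10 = 21287.70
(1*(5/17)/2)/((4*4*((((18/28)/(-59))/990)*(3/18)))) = -340725/68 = -5010.66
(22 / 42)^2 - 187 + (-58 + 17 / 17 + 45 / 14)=-212131 / 882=-240.51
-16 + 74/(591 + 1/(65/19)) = -305067/19217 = -15.87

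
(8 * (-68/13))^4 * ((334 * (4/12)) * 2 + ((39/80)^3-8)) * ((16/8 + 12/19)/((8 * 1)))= 1763460827814208/8139885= 216644440.04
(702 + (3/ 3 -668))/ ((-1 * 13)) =-35/ 13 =-2.69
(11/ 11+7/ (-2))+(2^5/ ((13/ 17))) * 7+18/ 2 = 7785/ 26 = 299.42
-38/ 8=-19/ 4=-4.75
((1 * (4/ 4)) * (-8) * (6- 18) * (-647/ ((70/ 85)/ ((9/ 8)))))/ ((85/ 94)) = -3284172/ 35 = -93833.49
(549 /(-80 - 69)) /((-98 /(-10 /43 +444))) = 748287 /44849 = 16.68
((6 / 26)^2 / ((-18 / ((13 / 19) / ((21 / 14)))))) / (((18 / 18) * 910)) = -1 / 674310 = -0.00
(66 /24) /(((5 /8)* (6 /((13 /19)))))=143 /285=0.50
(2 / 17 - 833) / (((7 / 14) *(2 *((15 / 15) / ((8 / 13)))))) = -113272 / 221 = -512.54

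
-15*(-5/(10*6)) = 1.25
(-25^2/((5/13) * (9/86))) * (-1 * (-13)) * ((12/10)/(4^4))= -181675/192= -946.22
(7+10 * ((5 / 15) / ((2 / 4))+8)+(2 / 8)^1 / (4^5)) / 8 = 1150979 / 98304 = 11.71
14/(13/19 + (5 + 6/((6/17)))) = 266/431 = 0.62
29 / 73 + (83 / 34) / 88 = 92827 / 218416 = 0.43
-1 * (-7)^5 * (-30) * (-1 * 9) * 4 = 18151560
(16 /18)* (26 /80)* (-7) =-91 /45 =-2.02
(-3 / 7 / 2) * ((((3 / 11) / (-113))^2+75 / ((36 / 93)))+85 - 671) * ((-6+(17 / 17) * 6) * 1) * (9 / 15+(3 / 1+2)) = 0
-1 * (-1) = 1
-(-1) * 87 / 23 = 87 / 23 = 3.78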